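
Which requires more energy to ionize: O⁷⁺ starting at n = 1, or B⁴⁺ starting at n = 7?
O⁷⁺ at n = 1 (E = -870.76480 eV)

Using E_n = -13.6057 Z² / n² eV:

O⁷⁺ (Z = 8) at n = 1:
E = -13.6057 × 8² / 1² = -13.6057 × 64 / 1 = -870.76480000 eV

B⁴⁺ (Z = 5) at n = 7:
E = -13.6057 × 5² / 7² = -13.6057 × 25 / 49 = -6.94168367 eV

Since -870.76480000 eV < -6.94168367 eV,
O⁷⁺ at n = 1 is more tightly bound (requires more energy to ionize).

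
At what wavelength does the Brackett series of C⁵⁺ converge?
40.50067 nm

The series limit corresponds to the transition from n = ∞ to n = 4.
This is the highest energy (shortest wavelength) transition in the Brackett series.

E_∞ = 0 eV
E_4 = -13.6057 × 6² / 4² = -30.6128250 eV

Energy at series limit:
ΔE = E_∞ - E_4 = 0 - (-30.6128250) = 30.6128250 eV
λ = hc/E = 1239.84 eV·nm / 30.6128250 eV = 40.50067 nm

This energy equals the ionization energy from the n = 4 state of C⁵⁺.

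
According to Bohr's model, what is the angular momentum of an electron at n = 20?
2.11e-33 J·s (or 20ℏ)

In the Bohr model, angular momentum is quantized:
L = nℏ

where ℏ = h/(2π) = 1.0546e-34 J·s

For n = 20:
L = 20 × 1.0546e-34 J·s
L = 2.11e-33 J·s

This can also be written as L = 20ℏ.
The angular momentum is an integer multiple of the reduced Planck constant.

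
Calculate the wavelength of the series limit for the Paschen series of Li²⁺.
91.12651 nm

The series limit corresponds to the transition from n = ∞ to n = 3.
This is the highest energy (shortest wavelength) transition in the Paschen series.

E_∞ = 0 eV
E_3 = -13.6057 × 3² / 3² = -13.6057000 eV

Energy at series limit:
ΔE = E_∞ - E_3 = 0 - (-13.6057000) = 13.6057000 eV
λ = hc/E = 1239.84 eV·nm / 13.6057000 eV = 91.12651 nm

This energy equals the ionization energy from the n = 3 state of Li²⁺.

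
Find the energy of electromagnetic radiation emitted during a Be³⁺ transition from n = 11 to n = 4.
11.807 eV

The energy levels are E_n = -13.6057 Z² eV / n².

Energy at n = 11: E_11 = -13.6057 × 4² / 11² = -1.799101 eV
Energy at n = 4: E_4 = -13.6057 × 4² / 4² = -13.605700 eV

For emission (electron falling to lower state), the photon energy is:
E_photon = E_11 - E_4 = |-1.799101 - (-13.605700)|
E_photon = 11.807 eV

This energy is carried away by the emitted photon.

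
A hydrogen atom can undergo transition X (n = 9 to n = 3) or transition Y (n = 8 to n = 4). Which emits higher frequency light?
9 → 3

Calculate the energy for each transition:

Transition 9 → 3:
ΔE₁ = |E_3 - E_9| = |-13.6057/3² - (-13.6057/9²)|
ΔE₁ = |-1.511744444 - (-0.167971605)| = 1.343773 eV

Transition 8 → 4:
ΔE₂ = |E_4 - E_8| = |-13.6057/4² - (-13.6057/8²)|
ΔE₂ = |-0.850356250 - (-0.212589063)| = 0.637767 eV

Since 1.343773 eV > 0.637767 eV, the transition 9 → 3 emits the more energetic photon.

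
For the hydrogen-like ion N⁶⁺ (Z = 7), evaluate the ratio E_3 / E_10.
11.11111

Using E_n = -13.6057 Z² / n² eV with Z = 7:

E_3 = -13.6057 × 7² / 3² = -666.6793 / 9 = -74.07547777778 eV
E_10 = -13.6057 × 7² / 10² = -666.6793 / 100 = -6.66679300000 eV

The ratio is:
E_3/E_10 = (-74.07547777778) / (-6.66679300000)
E_3/E_10 = (-666.6793/9) / (-666.6793/100)
E_3/E_10 = 100/9
E_3/E_10 = 11.11111
(Note: the Z² factors cancel in the ratio.)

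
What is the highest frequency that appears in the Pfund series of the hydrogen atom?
1.316e+14 Hz

The series limit corresponds to the transition from n = ∞ to n = 5.
This is the highest energy (shortest wavelength) transition in the Pfund series.

E_∞ = 0 eV
E_5 = -13.6057 / 5² = -0.5442280 eV

Energy at series limit:
ΔE = E_∞ - E_5 = 0 - (-0.5442280) = 0.5442280 eV
E = 0.5442280 eV × (1.602177 × 10⁻¹⁹ J/eV) = 8.71950e-20 J
f = E/h = 8.71950e-20 J / (6.62607 × 10⁻³⁴ J·s) = 1.316e+14 Hz

This energy equals the ionization energy from the n = 5 state of hydrogen.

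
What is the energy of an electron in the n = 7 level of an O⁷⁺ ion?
-17.770710 eV

For hydrogen-like ions, the energy levels scale with Z²:
E_n = -13.6057 Z² / n² eV

For O⁷⁺ (Z = 8) at n = 7:
E_7 = -13.6057 × 8² / 7²
E_7 = -13.6057 × 64 / 49
E_7 = -870.7648 / 49
E_7 = -17.770710 eV

The energy is 64 times more negative than hydrogen at the same n due to the stronger nuclear charge.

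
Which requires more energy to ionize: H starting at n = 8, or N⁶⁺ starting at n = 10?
N⁶⁺ at n = 10 (E = -6.6668 eV)

Using E_n = -13.6057 Z² / n² eV:

H (Z = 1) at n = 8:
E = -13.6057 × 1² / 8² = -13.6057 × 1 / 64 = -0.2125891 eV

N⁶⁺ (Z = 7) at n = 10:
E = -13.6057 × 7² / 10² = -13.6057 × 49 / 100 = -6.6667930 eV

Since -6.6667930 eV < -0.2125891 eV,
N⁶⁺ at n = 10 is more tightly bound (requires more energy to ionize).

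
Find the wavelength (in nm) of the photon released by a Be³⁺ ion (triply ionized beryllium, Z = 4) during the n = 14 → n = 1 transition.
5.72461 nm

First, find the transition energy using E_n = -13.6057 Z² / n² eV:
E_14 = -13.6057 × 4² / 14² = -1.1106694 eV
E_1 = -13.6057 × 4² / 1² = -217.6912000 eV

Photon energy: |ΔE| = |E_1 - E_14| = 216.5805306 eV

Convert to wavelength using E = hc/λ with hc = 1239.84 eV·nm:
λ = hc/E = 1239.84 eV·nm / 216.5805306 eV
λ = 5.72461 nm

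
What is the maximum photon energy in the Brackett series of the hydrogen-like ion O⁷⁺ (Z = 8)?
54.423 eV

The series limit corresponds to the transition from n = ∞ to n = 4.
This is the highest energy (shortest wavelength) transition in the Brackett series.

E_∞ = 0 eV
E_4 = -13.6057 × 8² / 4² = -54.423 eV

Energy at series limit:
ΔE = E_∞ - E_4 = 0 - (-54.423) = 54.423 eV

This energy equals the ionization energy from the n = 4 state of O⁷⁺.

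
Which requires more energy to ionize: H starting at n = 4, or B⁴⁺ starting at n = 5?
B⁴⁺ at n = 5 (E = -13.60570 eV)

Using E_n = -13.6057 Z² / n² eV:

H (Z = 1) at n = 4:
E = -13.6057 × 1² / 4² = -13.6057 × 1 / 16 = -0.85035625 eV

B⁴⁺ (Z = 5) at n = 5:
E = -13.6057 × 5² / 5² = -13.6057 × 25 / 25 = -13.60570000 eV

Since -13.60570000 eV < -0.85035625 eV,
B⁴⁺ at n = 5 is more tightly bound (requires more energy to ionize).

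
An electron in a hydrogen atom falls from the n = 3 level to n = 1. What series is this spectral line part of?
Lyman series

The spectral series in hydrogen are named based on the final (lower) energy level:
- Lyman series: n_final = 1 (ultraviolet)
- Balmer series: n_final = 2 (visible/near-UV)
- Paschen series: n_final = 3 (infrared)
- Brackett series: n_final = 4 (infrared)
- Pfund series: n_final = 5 (far infrared)

Since this transition ends at n = 1, it belongs to the Lyman series.

For reference, this 3 → 1 line has photon energy
ΔE = 13.6057 eV × (1/1² - 1/3²) = 12.093955556 eV,
corresponding to wavelength λ = hc/ΔE = 1239.84 eV·nm / 12.093955556 eV = 102.517327 nm in the ultraviolet region.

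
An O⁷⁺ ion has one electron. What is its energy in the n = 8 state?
-13.605700 eV

For hydrogen-like ions, the energy levels scale with Z²:
E_n = -13.6057 Z² / n² eV

For O⁷⁺ (Z = 8) at n = 8:
E_8 = -13.6057 × 8² / 8²
E_8 = -13.6057 × 64 / 64
E_8 = -870.7648 / 64
E_8 = -13.605700 eV

The energy is 64 times more negative than hydrogen at the same n due to the stronger nuclear charge.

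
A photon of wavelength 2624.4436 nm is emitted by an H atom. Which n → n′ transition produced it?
n = 6 → n = 4

First, find the photon energy from the wavelength (hc = 1239.84 eV·nm):
E = hc/λ = 1239.84 eV·nm / 2624.4436 nm = 0.47242014 eV

The energy levels of hydrogen satisfy E_n = -13.6057 / n² eV, so an emission n_i → n_f releases
ΔE = 13.6057 × (1/n_f² − 1/n_i²) eV.

Setting ΔE equal to the photon energy:
1/n_f² − 1/n_i² = 0.47242014 / 13.6057 = 0.034722222

Since 1/n_i² must be positive, we need 1/n_f² > 0.034722222, i.e. n_f ≤ 5. For each allowed n_f, solve n_i = (1/n_f² − 0.034722222)^(−1/2) and check whether it is a whole number:
  n_f = 1: 1/n_i² = 1.000000000 − 0.034722222 = 0.965277778 → n_i = 1.018  (not an integer) ✗
  n_f = 2: 1/n_i² = 0.250000000 − 0.034722222 = 0.215277778 → n_i = 2.155  (not an integer) ✗
  n_f = 3: 1/n_i² = 0.111111111 − 0.034722222 = 0.076388889 → n_i = 3.618  (not an integer) ✗
  n_f = 4: 1/n_i² = 0.062500000 − 0.034722222 = 0.027777778 → n_i = 6.000  → integer, n_i = 6 ✓
  n_f = 5: 1/n_i² = 0.040000000 − 0.034722222 = 0.005277778 → n_i = 13.765  (not an integer) ✗

Only n_f = 4 gives an integer upper level, n_i = 6.

The transition is from n = 6 to n = 4 (emission).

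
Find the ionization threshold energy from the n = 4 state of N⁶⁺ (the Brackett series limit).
41.67 eV

The series limit corresponds to the transition from n = ∞ to n = 4.
This is the highest energy (shortest wavelength) transition in the Brackett series.

E_∞ = 0 eV
E_4 = -13.6057 × 7² / 4² = -41.67 eV

Energy at series limit:
ΔE = E_∞ - E_4 = 0 - (-41.67) = 41.67 eV

This energy equals the ionization energy from the n = 4 state of N⁶⁺.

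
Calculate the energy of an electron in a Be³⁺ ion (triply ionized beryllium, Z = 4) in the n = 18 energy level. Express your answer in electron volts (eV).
-0.6719 eV

The energy levels of a hydrogen-like atom are given by:
E_n = -13.6057 Z² / n² eV  (with Z = 4 for Be³⁺)

For n = 18:
E_18 = -13.6057 × 4² / 18²
E_18 = -13.6057 × 16 / 324
E_18 = -0.6719 eV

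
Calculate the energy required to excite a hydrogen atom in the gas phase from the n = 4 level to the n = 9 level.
0.6824 eV

The energy levels of a hydrogen-like atom are E_n = -13.6057 eV / n².

Energy at n = 4: E_4 = -13.6057 / 4² = -0.8503563 eV
Energy at n = 9: E_9 = -13.6057 / 9² = -0.1679716 eV

The excitation energy is the difference:
ΔE = E_9 - E_4
ΔE = -0.1679716 - (-0.8503563)
ΔE = 0.6824 eV

Since this is positive, energy must be absorbed (photon absorption).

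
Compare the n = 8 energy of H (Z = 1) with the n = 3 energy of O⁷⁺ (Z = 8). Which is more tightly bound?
O⁷⁺ at n = 3 (E = -96.7516 eV)

Using E_n = -13.6057 Z² / n² eV:

H (Z = 1) at n = 8:
E = -13.6057 × 1² / 8² = -13.6057 × 1 / 64 = -0.2125891 eV

O⁷⁺ (Z = 8) at n = 3:
E = -13.6057 × 8² / 3² = -13.6057 × 64 / 9 = -96.7516444 eV

Since -96.7516444 eV < -0.2125891 eV,
O⁷⁺ at n = 3 is more tightly bound (requires more energy to ionize).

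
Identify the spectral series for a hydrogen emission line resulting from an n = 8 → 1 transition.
Lyman series

The spectral series in hydrogen are named based on the final (lower) energy level:
- Lyman series: n_final = 1 (ultraviolet)
- Balmer series: n_final = 2 (visible/near-UV)
- Paschen series: n_final = 3 (infrared)
- Brackett series: n_final = 4 (infrared)
- Pfund series: n_final = 5 (far infrared)

Since this transition ends at n = 1, it belongs to the Lyman series.

For reference, this 8 → 1 line has photon energy
ΔE = 13.6057 eV × (1/1² - 1/8²) = 13.39311 eV,
corresponding to wavelength λ = hc/ΔE = 1239.84 eV·nm / 13.39311 eV = 92.573 nm in the ultraviolet region.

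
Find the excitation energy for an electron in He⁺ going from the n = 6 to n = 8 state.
0.6614 eV

The energy levels of a hydrogen-like atom are E_n = -13.6057 Z² eV / n².

Energy at n = 6: E_6 = -13.6057 × 2² / 6² = -1.5117444 eV
Energy at n = 8: E_8 = -13.6057 × 2² / 8² = -0.8503563 eV

The excitation energy is the difference:
ΔE = E_8 - E_6
ΔE = -0.8503563 - (-1.5117444)
ΔE = 0.6614 eV

Since this is positive, energy must be absorbed (photon absorption).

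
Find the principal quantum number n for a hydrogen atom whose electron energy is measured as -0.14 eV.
n = 10

The exact energy levels follow E_n = -13.6057 eV / n².

The measured value (-0.14 eV) is reported to only 2 significant figures, so we must test candidate n values and see which one matches to that precision.

Candidate energies:
  n = 8:  E = -13.6057/8² = -0.21259 eV
  n = 9:  E = -13.6057/9² = -0.16797 eV
  n = 10:  E = -13.6057/10² = -0.13606 eV  ← matches
  n = 11:  E = -13.6057/11² = -0.11244 eV
  n = 12:  E = -13.6057/12² = -0.09448 eV

Checking against the measurement of -0.14 eV (2 sig figs), only n = 10 agrees:
E_10 = -0.13606 eV, which rounds to -0.14 eV ✓

Therefore n = 10.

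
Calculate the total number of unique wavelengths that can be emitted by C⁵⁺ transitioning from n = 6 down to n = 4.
3

The electron can occupy levels n = 4, 5, ..., 6 during de-excitation — that is m = 6 - 4 + 1 = 3 distinct levels.

The number of distinct spectral lines equals the number of ways to choose 2 of these m levels (each pair gives one possible emission transition):

Number of lines = m(m-1)/2 = 3×2/2 = 3

These correspond to all possible transitions between the 3 levels:
6 → 5, 6 → 4, 5 → 4

Each transition produces a photon with a unique energy (and thus wavelength). This count does not depend on Z.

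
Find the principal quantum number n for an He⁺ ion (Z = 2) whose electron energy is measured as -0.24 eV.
n = 15

The exact energy levels follow E_n = -13.6057 Z² / n² eV with Z = 2.

The measured value (-0.24 eV) is reported to only 2 significant figures, so we must test candidate n values and see which one matches to that precision.

Candidate energies:
  n = 13:  E = -13.6057 × 2² / 13² = -0.32203 eV
  n = 14:  E = -13.6057 × 2² / 14² = -0.27767 eV
  n = 15:  E = -13.6057 × 2² / 15² = -0.24188 eV  ← matches
  n = 16:  E = -13.6057 × 2² / 16² = -0.21259 eV
  n = 17:  E = -13.6057 × 2² / 17² = -0.18831 eV

Checking against the measurement of -0.24 eV (2 sig figs), only n = 15 agrees:
E_15 = -0.24188 eV, which rounds to -0.24 eV ✓

Therefore n = 15.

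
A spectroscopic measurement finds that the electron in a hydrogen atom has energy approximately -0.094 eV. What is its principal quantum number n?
n = 12

The exact energy levels follow E_n = -13.6057 eV / n².

The measured value (-0.094 eV) is reported to only 2 significant figures, so we must test candidate n values and see which one matches to that precision.

Candidate energies:
  n = 10:  E = -13.6057/10² = -0.13606 eV
  n = 11:  E = -13.6057/11² = -0.11244 eV
  n = 12:  E = -13.6057/12² = -0.09448 eV  ← matches
  n = 13:  E = -13.6057/13² = -0.08051 eV
  n = 14:  E = -13.6057/14² = -0.06942 eV

Checking against the measurement of -0.094 eV (2 sig figs), only n = 12 agrees:
E_12 = -0.09448 eV, which rounds to -0.094 eV ✓

Therefore n = 12.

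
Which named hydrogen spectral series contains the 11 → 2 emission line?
Balmer series

The spectral series in hydrogen are named based on the final (lower) energy level:
- Lyman series: n_final = 1 (ultraviolet)
- Balmer series: n_final = 2 (visible/near-UV)
- Paschen series: n_final = 3 (infrared)
- Brackett series: n_final = 4 (infrared)
- Pfund series: n_final = 5 (far infrared)

Since this transition ends at n = 2, it belongs to the Balmer series.

For reference, this 11 → 2 line has photon energy
ΔE = 13.6057 eV × (1/2² - 1/11²) = 3.2889811983 eV,
corresponding to wavelength λ = hc/ΔE = 1239.84 eV·nm / 3.2889811983 eV = 376.967798 nm in the visible/near-UV region.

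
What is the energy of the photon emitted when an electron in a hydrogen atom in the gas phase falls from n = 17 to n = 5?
0.49715 eV

The energy levels are E_n = -13.6057 eV / n².

Energy at n = 17: E_17 = -13.6057 / 17² = -0.04707855 eV
Energy at n = 5: E_5 = -13.6057 / 5² = -0.54422800 eV

For emission (electron falling to lower state), the photon energy is:
E_photon = E_17 - E_5 = |-0.04707855 - (-0.54422800)|
E_photon = 0.49715 eV

This energy is carried away by the emitted photon.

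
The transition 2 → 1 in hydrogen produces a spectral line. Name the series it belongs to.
Lyman series

The spectral series in hydrogen are named based on the final (lower) energy level:
- Lyman series: n_final = 1 (ultraviolet)
- Balmer series: n_final = 2 (visible/near-UV)
- Paschen series: n_final = 3 (infrared)
- Brackett series: n_final = 4 (infrared)
- Pfund series: n_final = 5 (far infrared)

Since this transition ends at n = 1, it belongs to the Lyman series.

For reference, this 2 → 1 line has photon energy
ΔE = 13.6057 eV × (1/1² - 1/2²) = 10.204275000 eV,
corresponding to wavelength λ = hc/ΔE = 1239.84 eV·nm / 10.204275000 eV = 121.502018 nm in the ultraviolet region.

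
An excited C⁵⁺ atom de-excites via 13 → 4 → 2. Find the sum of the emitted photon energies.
119.55304 eV

The energy levels of C⁵⁺ are E_n = -13.6057 × 6² / n² eV.

First transition (13 → 4):
ΔE₁ = |E_4 - E_13|
ΔE₁ = |-30.61282500000 - (-2.89825562130)| = 27.71456938 eV

Second transition (4 → 2):
ΔE₂ = |E_2 - E_4|
ΔE₂ = |-122.45130000000 - (-30.61282500000)| = 91.83847500 eV

Total energy released:
E_total = ΔE₁ + ΔE₂ = 27.71456938 + 91.83847500 = 119.55304 eV

Note: This equals the direct transition 13 → 2: 119.55304 eV ✓
Energy is conserved regardless of the path taken.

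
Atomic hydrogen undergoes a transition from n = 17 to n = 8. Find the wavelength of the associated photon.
7491.00439 nm

First, find the transition energy using E_n = -13.6057 / n² eV:
E_17 = -13.6057 / 17² = -0.04707854671 eV
E_8 = -13.6057 / 8² = -0.21258906250 eV

Photon energy: |ΔE| = |E_8 - E_17| = 0.16551051579 eV

Convert to wavelength using E = hc/λ with hc = 1239.84 eV·nm:
λ = hc/E = 1239.84 eV·nm / 0.16551051579 eV
λ = 7491.00439 nm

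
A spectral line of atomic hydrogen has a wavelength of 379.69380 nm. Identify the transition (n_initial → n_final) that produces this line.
n = 10 → n = 2

First, find the photon energy from the wavelength (hc = 1239.84 eV·nm):
E = hc/λ = 1239.84 eV·nm / 379.69380 nm = 3.2653680 eV

The energy levels of hydrogen satisfy E_n = -13.6057 / n² eV, so an emission n_i → n_f releases
ΔE = 13.6057 × (1/n_f² − 1/n_i²) eV.

Setting ΔE equal to the photon energy:
1/n_f² − 1/n_i² = 3.2653680 / 13.6057 = 0.24000000

Since 1/n_i² must be positive, we need 1/n_f² > 0.24000000, i.e. n_f ≤ 2. For each allowed n_f, solve n_i = (1/n_f² − 0.24000000)^(−1/2) and check whether it is a whole number:
  n_f = 1: 1/n_i² = 1.00000000 − 0.24000000 = 0.76000000 → n_i = 1.147  (not an integer) ✗
  n_f = 2: 1/n_i² = 0.25000000 − 0.24000000 = 0.01000000 → n_i = 10.000  → integer, n_i = 10 ✓

Only n_f = 2 gives an integer upper level, n_i = 10.

The transition is from n = 10 to n = 2 (emission).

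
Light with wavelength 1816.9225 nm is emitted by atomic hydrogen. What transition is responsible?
n = 9 → n = 4

First, find the photon energy from the wavelength (hc = 1239.84 eV·nm):
E = hc/λ = 1239.84 eV·nm / 1816.9225 nm = 0.68238464 eV

The energy levels of hydrogen satisfy E_n = -13.6057 / n² eV, so an emission n_i → n_f releases
ΔE = 13.6057 × (1/n_f² − 1/n_i²) eV.

Setting ΔE equal to the photon energy:
1/n_f² − 1/n_i² = 0.68238464 / 13.6057 = 0.050154321

Since 1/n_i² must be positive, we need 1/n_f² > 0.050154321, i.e. n_f ≤ 4. For each allowed n_f, solve n_i = (1/n_f² − 0.050154321)^(−1/2) and check whether it is a whole number:
  n_f = 1: 1/n_i² = 1.000000000 − 0.050154321 = 0.949845679 → n_i = 1.026  (not an integer) ✗
  n_f = 2: 1/n_i² = 0.250000000 − 0.050154321 = 0.199845679 → n_i = 2.237  (not an integer) ✗
  n_f = 3: 1/n_i² = 0.111111111 − 0.050154321 = 0.060956790 → n_i = 4.050  (not an integer) ✗
  n_f = 4: 1/n_i² = 0.062500000 − 0.050154321 = 0.012345679 → n_i = 9.000  → integer, n_i = 9 ✓

Only n_f = 4 gives an integer upper level, n_i = 9.

The transition is from n = 9 to n = 4 (emission).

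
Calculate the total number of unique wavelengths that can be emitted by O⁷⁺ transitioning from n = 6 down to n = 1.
15

The electron can occupy levels n = 1, 2, ..., 6 during de-excitation — that is m = 6 - 1 + 1 = 6 distinct levels.

The number of distinct spectral lines equals the number of ways to choose 2 of these m levels (each pair gives one possible emission transition):

Number of lines = m(m-1)/2 = 6×5/2 = 15

These correspond to all possible transitions between the 6 levels:
6 → 5, 6 → 4, 6 → 3, 6 → 2, 6 → 1, 5 → 4, 5 → 3, 5 → 2...

Each transition produces a photon with a unique energy (and thus wavelength). This count does not depend on Z.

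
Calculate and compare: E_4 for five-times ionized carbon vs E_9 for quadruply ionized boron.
C⁵⁺ at n = 4 (E = -30.6128 eV)

Using E_n = -13.6057 Z² / n² eV:

C⁵⁺ (Z = 6) at n = 4:
E = -13.6057 × 6² / 4² = -13.6057 × 36 / 16 = -30.6128250 eV

B⁴⁺ (Z = 5) at n = 9:
E = -13.6057 × 5² / 9² = -13.6057 × 25 / 81 = -4.1992901 eV

Since -30.6128250 eV < -4.1992901 eV,
C⁵⁺ at n = 4 is more tightly bound (requires more energy to ionize).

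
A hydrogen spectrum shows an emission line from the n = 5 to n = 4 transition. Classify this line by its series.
Brackett series

The spectral series in hydrogen are named based on the final (lower) energy level:
- Lyman series: n_final = 1 (ultraviolet)
- Balmer series: n_final = 2 (visible/near-UV)
- Paschen series: n_final = 3 (infrared)
- Brackett series: n_final = 4 (infrared)
- Pfund series: n_final = 5 (far infrared)

Since this transition ends at n = 4, it belongs to the Brackett series.

For reference, this 5 → 4 line has photon energy
ΔE = 13.6057 eV × (1/4² - 1/5²) = 0.30612825000 eV,
corresponding to wavelength λ = hc/ΔE = 1239.84 eV·nm / 0.30612825000 eV = 4050.06725 nm in the infrared region.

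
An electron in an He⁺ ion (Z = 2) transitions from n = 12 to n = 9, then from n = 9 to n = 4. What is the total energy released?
3.02349 eV

The energy levels of He⁺ are E_n = -13.6057 × 2² / n² eV.

First transition (12 → 9):
ΔE₁ = |E_9 - E_12|
ΔE₁ = |-0.67188641975 - (-0.37793611111)| = 0.29395031 eV

Second transition (9 → 4):
ΔE₂ = |E_4 - E_9|
ΔE₂ = |-3.40142500000 - (-0.67188641975)| = 2.72953858 eV

Total energy released:
E_total = ΔE₁ + ΔE₂ = 0.29395031 + 2.72953858 = 3.02349 eV

Note: This equals the direct transition 12 → 4: 3.02349 eV ✓
Energy is conserved regardless of the path taken.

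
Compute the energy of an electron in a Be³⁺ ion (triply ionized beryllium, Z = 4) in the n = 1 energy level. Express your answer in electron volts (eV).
-217.691 eV

The energy levels of a hydrogen-like atom are given by:
E_n = -13.6057 Z² / n² eV  (with Z = 4 for Be³⁺)

For n = 1:
E_1 = -13.6057 × 4² / 1²
E_1 = -13.6057 × 16 / 1
E_1 = -217.691 eV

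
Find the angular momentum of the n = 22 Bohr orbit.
2.3201e-33 J·s (or 22ℏ)

In the Bohr model, angular momentum is quantized:
L = nℏ

where ℏ = h/(2π) = 1.054572e-34 J·s

For n = 22:
L = 22 × 1.054572e-34 J·s
L = 2.3201e-33 J·s

This can also be written as L = 22ℏ.
The angular momentum is an integer multiple of the reduced Planck constant.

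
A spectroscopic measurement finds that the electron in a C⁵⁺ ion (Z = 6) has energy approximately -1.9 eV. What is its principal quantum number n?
n = 16

The exact energy levels follow E_n = -13.6057 Z² / n² eV with Z = 6.

The measured value (-1.9 eV) is reported to only 2 significant figures, so we must test candidate n values and see which one matches to that precision.

Candidate energies:
  n = 14:  E = -13.6057 × 6² / 14² = -2.49901 eV
  n = 15:  E = -13.6057 × 6² / 15² = -2.17691 eV
  n = 16:  E = -13.6057 × 6² / 16² = -1.91330 eV  ← matches
  n = 17:  E = -13.6057 × 6² / 17² = -1.69483 eV
  n = 18:  E = -13.6057 × 6² / 18² = -1.51174 eV

Checking against the measurement of -1.9 eV (2 sig figs), only n = 16 agrees:
E_16 = -1.91330 eV, which rounds to -1.9 eV ✓

Therefore n = 16.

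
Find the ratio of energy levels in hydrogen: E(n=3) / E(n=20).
44.444444

Using E_n = -13.6057 Z² / n² eV with Z = 1:

E_3 = -13.6057 / 3² = -13.6057 / 9 = -1.511744444444 eV
E_20 = -13.6057 / 20² = -13.6057 / 400 = -0.034014250000 eV

The ratio is:
E_3/E_20 = (-1.511744444444) / (-0.034014250000)
E_3/E_20 = (-13.6057/9) / (-13.6057/400)
E_3/E_20 = 400/9
E_3/E_20 = 44.444444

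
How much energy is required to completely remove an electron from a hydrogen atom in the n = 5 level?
0.5442 eV

The ionization energy is the energy needed to remove the electron completely (n → ∞).

For hydrogen, E_n = -13.6057 eV / n².

At n = 5: E_5 = -13.6057 / 5² = -0.5442280 eV
At n = ∞: E_∞ = 0 eV

Ionization energy = E_∞ - E_5 = 0 - (-0.5442280) = 0.5442280 eV
Ionization energy ≈ 0.5442 eV

This is also called the binding energy of the electron in state n = 5.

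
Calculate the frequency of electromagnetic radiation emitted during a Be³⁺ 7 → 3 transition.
4.77438e+15 Hz

First, find the transition energy:
E_7 = -13.6057 × 4² / 7² = -4.4426776 eV
E_3 = -13.6057 × 4² / 3² = -24.1879111 eV
|ΔE| = |E_3 - E_7| = 19.7452335 eV

Convert to Joules: E = 19.7452335 eV × (1.602177 × 10⁻¹⁹ J/eV) = 3.1635359e-18 J

Using E = hf:
f = E/h = 3.1635359e-18 J / (6.62607 × 10⁻³⁴ J·s)
f = 4.77438e+15 Hz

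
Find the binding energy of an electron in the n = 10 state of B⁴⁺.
3.401 eV

The ionization energy is the energy needed to remove the electron completely (n → ∞).

For a hydrogen-like ion with Z = 5, E_n = -13.6057 Z² / n² eV.

At n = 10: E_10 = -13.6057 × 5² / 10² = -3.401425 eV
At n = ∞: E_∞ = 0 eV

Ionization energy = E_∞ - E_10 = 0 - (-3.401425) = 3.401425 eV
Ionization energy ≈ 3.401 eV

This is also called the binding energy of the electron in state n = 10.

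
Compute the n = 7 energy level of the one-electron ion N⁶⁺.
-13.605700 eV

For hydrogen-like ions, the energy levels scale with Z²:
E_n = -13.6057 Z² / n² eV

For N⁶⁺ (Z = 7) at n = 7:
E_7 = -13.6057 × 7² / 7²
E_7 = -13.6057 × 49 / 49
E_7 = -666.6793 / 49
E_7 = -13.605700 eV

The energy is 49 times more negative than hydrogen at the same n due to the stronger nuclear charge.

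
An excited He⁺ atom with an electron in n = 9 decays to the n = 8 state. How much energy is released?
0.1785 eV

The energy levels are E_n = -13.6057 Z² eV / n².

Energy at n = 9: E_9 = -13.6057 × 2² / 9² = -0.6718864 eV
Energy at n = 8: E_8 = -13.6057 × 2² / 8² = -0.8503563 eV

For emission (electron falling to lower state), the photon energy is:
E_photon = E_9 - E_8 = |-0.6718864 - (-0.8503563)|
E_photon = 0.1785 eV

This energy is carried away by the emitted photon.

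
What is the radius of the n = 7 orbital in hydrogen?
2.5930 nm (or 25.9297 Å)

The Bohr radius formula is:
r_n = n² a₀ / Z

where a₀ = 0.0529177 nm is the Bohr radius.

For H (Z = 1) at n = 7:
r_7 = 7² × 0.0529177 nm / 1
r_7 = 49 × 0.0529177 nm / 1
r_7 = 2.59297 nm / 1
r_7 = 2.5930 nm

The electron orbits at approximately 2.5930 nm from the nucleus.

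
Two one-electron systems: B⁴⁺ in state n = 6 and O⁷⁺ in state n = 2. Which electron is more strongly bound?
O⁷⁺ at n = 2 (E = -217.69 eV)

Using E_n = -13.6057 Z² / n² eV:

B⁴⁺ (Z = 5) at n = 6:
E = -13.6057 × 5² / 6² = -13.6057 × 25 / 36 = -9.44840 eV

O⁷⁺ (Z = 8) at n = 2:
E = -13.6057 × 8² / 2² = -13.6057 × 64 / 4 = -217.69120 eV

Since -217.69120 eV < -9.44840 eV,
O⁷⁺ at n = 2 is more tightly bound (requires more energy to ionize).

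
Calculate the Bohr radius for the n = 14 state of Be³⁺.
2.5930 nm (or 25.9297 Å)

The Bohr radius formula is:
r_n = n² a₀ / Z

where a₀ = 0.0529177 nm is the Bohr radius.

For Be³⁺ (Z = 4) at n = 14:
r_14 = 14² × 0.0529177 nm / 4
r_14 = 196 × 0.0529177 nm / 4
r_14 = 10.37187 nm / 4
r_14 = 2.5930 nm

The electron orbits at approximately 2.5930 nm from the nucleus.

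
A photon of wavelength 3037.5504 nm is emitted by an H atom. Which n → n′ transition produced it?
n = 10 → n = 5

First, find the photon energy from the wavelength (hc = 1239.84 eV·nm):
E = hc/λ = 1239.84 eV·nm / 3037.5504 nm = 0.40817101 eV

The energy levels of hydrogen satisfy E_n = -13.6057 / n² eV, so an emission n_i → n_f releases
ΔE = 13.6057 × (1/n_f² − 1/n_i²) eV.

Setting ΔE equal to the photon energy:
1/n_f² − 1/n_i² = 0.40817101 / 13.6057 = 0.030000001

Since 1/n_i² must be positive, we need 1/n_f² > 0.030000001, i.e. n_f ≤ 5. For each allowed n_f, solve n_i = (1/n_f² − 0.030000001)^(−1/2) and check whether it is a whole number:
  n_f = 1: 1/n_i² = 1.000000000 − 0.030000001 = 0.969999999 → n_i = 1.015  (not an integer) ✗
  n_f = 2: 1/n_i² = 0.250000000 − 0.030000001 = 0.219999999 → n_i = 2.132  (not an integer) ✗
  n_f = 3: 1/n_i² = 0.111111111 − 0.030000001 = 0.081111110 → n_i = 3.511  (not an integer) ✗
  n_f = 4: 1/n_i² = 0.062500000 − 0.030000001 = 0.032499999 → n_i = 5.547  (not an integer) ✗
  n_f = 5: 1/n_i² = 0.040000000 − 0.030000001 = 0.009999999 → n_i = 10.000  → integer, n_i = 10 ✓

Only n_f = 5 gives an integer upper level, n_i = 10.

The transition is from n = 10 to n = 5 (emission).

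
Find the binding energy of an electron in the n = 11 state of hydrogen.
0.112444 eV

The ionization energy is the energy needed to remove the electron completely (n → ∞).

For hydrogen, E_n = -13.6057 eV / n².

At n = 11: E_11 = -13.6057 / 11² = -0.112443802 eV
At n = ∞: E_∞ = 0 eV

Ionization energy = E_∞ - E_11 = 0 - (-0.112443802) = 0.112443802 eV
Ionization energy ≈ 0.112444 eV

This is also called the binding energy of the electron in state n = 11.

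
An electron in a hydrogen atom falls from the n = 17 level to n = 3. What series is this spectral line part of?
Paschen series

The spectral series in hydrogen are named based on the final (lower) energy level:
- Lyman series: n_final = 1 (ultraviolet)
- Balmer series: n_final = 2 (visible/near-UV)
- Paschen series: n_final = 3 (infrared)
- Brackett series: n_final = 4 (infrared)
- Pfund series: n_final = 5 (far infrared)

Since this transition ends at n = 3, it belongs to the Paschen series.

For reference, this 17 → 3 line has photon energy
ΔE = 13.6057 eV × (1/3² - 1/17²) = 1.4646658977 eV,
corresponding to wavelength λ = hc/ΔE = 1239.84 eV·nm / 1.4646658977 eV = 846.500217 nm in the infrared region.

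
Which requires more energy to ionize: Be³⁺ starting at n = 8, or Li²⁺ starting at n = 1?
Li²⁺ at n = 1 (E = -122.4513 eV)

Using E_n = -13.6057 Z² / n² eV:

Be³⁺ (Z = 4) at n = 8:
E = -13.6057 × 4² / 8² = -13.6057 × 16 / 64 = -3.4014250 eV

Li²⁺ (Z = 3) at n = 1:
E = -13.6057 × 3² / 1² = -13.6057 × 9 / 1 = -122.4513000 eV

Since -122.4513000 eV < -3.4014250 eV,
Li²⁺ at n = 1 is more tightly bound (requires more energy to ionize).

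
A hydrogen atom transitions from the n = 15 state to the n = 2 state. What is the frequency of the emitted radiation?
8.07840e+14 Hz

First, find the transition energy:
E_15 = -13.6057 / 15² = -0.06046978 eV
E_2 = -13.6057 / 2² = -3.40142500 eV
|ΔE| = |E_2 - E_15| = 3.34095522 eV

Convert to Joules: E = 3.34095522 eV × (1.602177 × 10⁻¹⁹ J/eV) = 5.3528016e-19 J

Using E = hf:
f = E/h = 5.3528016e-19 J / (6.62607 × 10⁻³⁴ J·s)
f = 8.07840e+14 Hz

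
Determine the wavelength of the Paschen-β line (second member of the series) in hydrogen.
1281.47 nm

The lines of a series are numbered from the longest wavelength (smallest ΔE) outward; the second line is the transition from n = n_f + 2 to n_f.
The Paschen series has all transitions ending at n_f = 3.

For H, the second line (β-line) is the jump from n = 5 to n = 3:
E_5 = -13.6057 / 5² = -0.54422800 eV
E_3 = -13.6057 / 3² = -1.51174444 eV
ΔE = E_5 - E_3 = 0.96751644 eV

λ = hc/E = 1239.84 eV·nm / 0.96751644 eV
λ = 1281.47 nm

This is the β-line of the Paschen series in H.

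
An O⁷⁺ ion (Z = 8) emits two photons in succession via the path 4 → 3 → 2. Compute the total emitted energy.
163.268400 eV

The energy levels of O⁷⁺ are E_n = -13.6057 × 8² / n² eV.

First transition (4 → 3):
ΔE₁ = |E_3 - E_4|
ΔE₁ = |-96.751644444444 - (-54.422800000000)| = 42.328844444 eV

Second transition (3 → 2):
ΔE₂ = |E_2 - E_3|
ΔE₂ = |-217.691200000000 - (-96.751644444444)| = 120.939555556 eV

Total energy released:
E_total = ΔE₁ + ΔE₂ = 42.328844444 + 120.939555556 = 163.268400 eV

Note: This equals the direct transition 4 → 2: 163.268400 eV ✓
Energy is conserved regardless of the path taken.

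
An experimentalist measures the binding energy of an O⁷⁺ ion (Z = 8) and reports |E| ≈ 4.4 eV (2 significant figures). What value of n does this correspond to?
n = 14

The exact energy levels follow E_n = -13.6057 Z² / n² eV with Z = 8.

The measured value (-4.4 eV) is reported to only 2 significant figures, so we must test candidate n values and see which one matches to that precision.

Candidate energies:
  n = 12:  E = -13.6057 × 8² / 12² = -6.04698 eV
  n = 13:  E = -13.6057 × 8² / 13² = -5.15245 eV
  n = 14:  E = -13.6057 × 8² / 14² = -4.44268 eV  ← matches
  n = 15:  E = -13.6057 × 8² / 15² = -3.87007 eV
  n = 16:  E = -13.6057 × 8² / 16² = -3.40143 eV

Checking against the measurement of -4.4 eV (2 sig figs), only n = 14 agrees:
E_14 = -4.44268 eV, which rounds to -4.4 eV ✓

Therefore n = 14.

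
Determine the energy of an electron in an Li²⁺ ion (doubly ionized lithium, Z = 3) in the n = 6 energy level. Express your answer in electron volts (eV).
-3.40143 eV

The energy levels of a hydrogen-like atom are given by:
E_n = -13.6057 Z² / n² eV  (with Z = 3 for Li²⁺)

For n = 6:
E_6 = -13.6057 × 3² / 6²
E_6 = -13.6057 × 9 / 36
E_6 = -3.40143 eV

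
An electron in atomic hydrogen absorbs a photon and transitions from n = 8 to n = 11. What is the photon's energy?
0.100145 eV

The energy levels of a hydrogen-like atom are E_n = -13.6057 eV / n².

Energy at n = 8: E_8 = -13.6057 / 8² = -0.212589063 eV
Energy at n = 11: E_11 = -13.6057 / 11² = -0.112443802 eV

The excitation energy is the difference:
ΔE = E_11 - E_8
ΔE = -0.112443802 - (-0.212589063)
ΔE = 0.100145 eV

Since this is positive, energy must be absorbed (photon absorption).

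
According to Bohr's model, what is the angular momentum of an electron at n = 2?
2.10914e-34 J·s (or 2ℏ)

In the Bohr model, angular momentum is quantized:
L = nℏ

where ℏ = h/(2π) = 1.0545718e-34 J·s

For n = 2:
L = 2 × 1.0545718e-34 J·s
L = 2.10914e-34 J·s

This can also be written as L = 2ℏ.
The angular momentum is an integer multiple of the reduced Planck constant.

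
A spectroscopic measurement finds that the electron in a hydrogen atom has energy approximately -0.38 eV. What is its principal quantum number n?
n = 6

The exact energy levels follow E_n = -13.6057 eV / n².

The measured value (-0.38 eV) is reported to only 2 significant figures, so we must test candidate n values and see which one matches to that precision.

Candidate energies:
  n = 4:  E = -13.6057/4² = -0.85036 eV
  n = 5:  E = -13.6057/5² = -0.54423 eV
  n = 6:  E = -13.6057/6² = -0.37794 eV  ← matches
  n = 7:  E = -13.6057/7² = -0.27767 eV
  n = 8:  E = -13.6057/8² = -0.21259 eV

Checking against the measurement of -0.38 eV (2 sig figs), only n = 6 agrees:
E_6 = -0.37794 eV, which rounds to -0.38 eV ✓

Therefore n = 6.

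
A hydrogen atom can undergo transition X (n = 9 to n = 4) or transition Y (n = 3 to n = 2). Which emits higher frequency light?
3 → 2

Calculate the energy for each transition:

Transition 9 → 4:
ΔE₁ = |E_4 - E_9| = |-13.6057/4² - (-13.6057/9²)|
ΔE₁ = |-0.85035625000 - (-0.16797160494)| = 0.68238465 eV

Transition 3 → 2:
ΔE₂ = |E_2 - E_3| = |-13.6057/2² - (-13.6057/3²)|
ΔE₂ = |-3.40142500000 - (-1.51174444444)| = 1.88968056 eV

Since 1.88968056 eV > 0.68238465 eV, the transition 3 → 2 emits the more energetic photon.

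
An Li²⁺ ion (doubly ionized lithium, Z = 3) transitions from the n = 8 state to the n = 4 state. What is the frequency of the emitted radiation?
1.3879e+15 Hz

First, find the transition energy:
E_8 = -13.6057 × 3² / 8² = -1.91330156 eV
E_4 = -13.6057 × 3² / 4² = -7.65320625 eV
|ΔE| = |E_4 - E_8| = 5.73990469 eV

Convert to Joules: E = 5.73990469 eV × (1.602177 × 10⁻¹⁹ J/eV) = 9.196343e-19 J

Using E = hf:
f = E/h = 9.196343e-19 J / (6.62607 × 10⁻³⁴ J·s)
f = 1.3879e+15 Hz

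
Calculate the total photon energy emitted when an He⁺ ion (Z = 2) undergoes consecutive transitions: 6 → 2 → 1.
52.911056 eV

The energy levels of He⁺ are E_n = -13.6057 × 2² / n² eV.

First transition (6 → 2):
ΔE₁ = |E_2 - E_6|
ΔE₁ = |-13.605700000000 - (-1.511744444444)| = 12.093955556 eV

Second transition (2 → 1):
ΔE₂ = |E_1 - E_2|
ΔE₂ = |-54.422800000000 - (-13.605700000000)| = 40.817100000 eV

Total energy released:
E_total = ΔE₁ + ΔE₂ = 12.093955556 + 40.817100000 = 52.911056 eV

Note: This equals the direct transition 6 → 1: 52.911056 eV ✓
Energy is conserved regardless of the path taken.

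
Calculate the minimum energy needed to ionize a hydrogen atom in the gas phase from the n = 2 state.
3.40143 eV

The ionization energy is the energy needed to remove the electron completely (n → ∞).

For hydrogen, E_n = -13.6057 eV / n².

At n = 2: E_2 = -13.6057 / 2² = -3.40142500 eV
At n = ∞: E_∞ = 0 eV

Ionization energy = E_∞ - E_2 = 0 - (-3.40142500) = 3.40142500 eV
Ionization energy ≈ 3.40143 eV

This is also called the binding energy of the electron in state n = 2.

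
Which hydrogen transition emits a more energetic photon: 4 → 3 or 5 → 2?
5 → 2

Calculate the energy for each transition:

Transition 4 → 3:
ΔE₁ = |E_3 - E_4| = |-13.6057/3² - (-13.6057/4²)|
ΔE₁ = |-1.5117444444 - (-0.8503562500)| = 0.6613882 eV

Transition 5 → 2:
ΔE₂ = |E_2 - E_5| = |-13.6057/2² - (-13.6057/5²)|
ΔE₂ = |-3.4014250000 - (-0.5442280000)| = 2.8571970 eV

Since 2.8571970 eV > 0.6613882 eV, the transition 5 → 2 emits the more energetic photon.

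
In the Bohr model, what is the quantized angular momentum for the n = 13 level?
1.3709e-33 J·s (or 13ℏ)

In the Bohr model, angular momentum is quantized:
L = nℏ

where ℏ = h/(2π) = 1.054572e-34 J·s

For n = 13:
L = 13 × 1.054572e-34 J·s
L = 1.3709e-33 J·s

This can also be written as L = 13ℏ.
The angular momentum is an integer multiple of the reduced Planck constant.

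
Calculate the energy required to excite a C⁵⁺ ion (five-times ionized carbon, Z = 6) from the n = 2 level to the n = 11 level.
118.40332 eV

The energy levels of a hydrogen-like atom are E_n = -13.6057 Z² eV / n².

Energy at n = 2: E_2 = -13.6057 × 6² / 2² = -122.45130000 eV
Energy at n = 11: E_11 = -13.6057 × 6² / 11² = -4.04797686 eV

The excitation energy is the difference:
ΔE = E_11 - E_2
ΔE = -4.04797686 - (-122.45130000)
ΔE = 118.40332 eV

Since this is positive, energy must be absorbed (photon absorption).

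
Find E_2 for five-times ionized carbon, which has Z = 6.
-122.4513 eV

For hydrogen-like ions, the energy levels scale with Z²:
E_n = -13.6057 Z² / n² eV

For C⁵⁺ (Z = 6) at n = 2:
E_2 = -13.6057 × 6² / 2²
E_2 = -13.6057 × 36 / 4
E_2 = -489.8052 / 4
E_2 = -122.4513 eV

The energy is 36 times more negative than hydrogen at the same n due to the stronger nuclear charge.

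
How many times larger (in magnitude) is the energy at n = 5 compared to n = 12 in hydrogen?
5.760000

Using E_n = -13.6057 Z² / n² eV with Z = 1:

E_5 = -13.6057 / 5² = -13.6057 / 25 = -0.544228000000 eV
E_12 = -13.6057 / 12² = -13.6057 / 144 = -0.094484027778 eV

The ratio is:
E_5/E_12 = (-0.544228000000) / (-0.094484027778)
E_5/E_12 = (-13.6057/25) / (-13.6057/144)
E_5/E_12 = 144/25
E_5/E_12 = 5.760000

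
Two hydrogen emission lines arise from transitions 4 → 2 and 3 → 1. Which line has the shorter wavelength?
3 → 1

Calculate the energy for each transition:

Transition 4 → 2:
ΔE₁ = |E_2 - E_4| = |-13.6057/2² - (-13.6057/4²)|
ΔE₁ = |-3.4014250000 - (-0.8503562500)| = 2.5510688 eV

Transition 3 → 1:
ΔE₂ = |E_1 - E_3| = |-13.6057/1² - (-13.6057/3²)|
ΔE₂ = |-13.6057000000 - (-1.5117444444)| = 12.0939556 eV

Since 12.0939556 eV > 2.5510688 eV, the transition 3 → 1 emits the more energetic photon.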